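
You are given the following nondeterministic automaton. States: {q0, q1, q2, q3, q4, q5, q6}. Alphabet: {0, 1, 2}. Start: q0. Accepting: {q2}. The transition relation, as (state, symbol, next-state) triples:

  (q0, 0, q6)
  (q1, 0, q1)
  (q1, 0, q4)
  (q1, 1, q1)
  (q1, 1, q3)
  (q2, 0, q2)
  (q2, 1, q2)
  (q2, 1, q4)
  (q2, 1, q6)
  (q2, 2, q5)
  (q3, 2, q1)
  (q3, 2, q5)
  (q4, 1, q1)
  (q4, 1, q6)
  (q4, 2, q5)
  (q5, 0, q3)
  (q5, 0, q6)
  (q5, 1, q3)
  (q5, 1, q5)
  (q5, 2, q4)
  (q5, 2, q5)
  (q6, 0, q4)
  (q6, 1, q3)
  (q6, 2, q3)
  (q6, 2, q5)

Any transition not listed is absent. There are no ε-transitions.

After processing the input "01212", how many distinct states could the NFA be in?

3

Start in {q0}.
Read '0': q0→{q6}; now {q6}.
Read '1': q6→{q3}; now {q3}.
Read '2': q3→{q1, q5}; now {q1, q5}.
Read '1': q1→{q1, q3}, q5→{q3, q5}; now {q1, q3, q5}.
Read '2': q1→∅, q3→{q1, q5}, q5→{q4, q5}; now {q1, q4, q5}.
That set has 3 states.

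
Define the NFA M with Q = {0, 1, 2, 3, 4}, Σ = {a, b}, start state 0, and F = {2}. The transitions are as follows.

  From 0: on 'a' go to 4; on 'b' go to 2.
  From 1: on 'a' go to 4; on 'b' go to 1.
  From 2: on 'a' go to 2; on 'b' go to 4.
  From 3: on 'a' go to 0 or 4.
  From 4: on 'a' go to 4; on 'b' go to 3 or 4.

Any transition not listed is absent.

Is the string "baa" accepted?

Start in {0}.
Read 'b': 0→{2}; now {2}.
Read 'a': 2→{2}; now {2}.
Read 'a': 2→{2}; now {2}.
The final set {2} contains the accepting state 2.

Yes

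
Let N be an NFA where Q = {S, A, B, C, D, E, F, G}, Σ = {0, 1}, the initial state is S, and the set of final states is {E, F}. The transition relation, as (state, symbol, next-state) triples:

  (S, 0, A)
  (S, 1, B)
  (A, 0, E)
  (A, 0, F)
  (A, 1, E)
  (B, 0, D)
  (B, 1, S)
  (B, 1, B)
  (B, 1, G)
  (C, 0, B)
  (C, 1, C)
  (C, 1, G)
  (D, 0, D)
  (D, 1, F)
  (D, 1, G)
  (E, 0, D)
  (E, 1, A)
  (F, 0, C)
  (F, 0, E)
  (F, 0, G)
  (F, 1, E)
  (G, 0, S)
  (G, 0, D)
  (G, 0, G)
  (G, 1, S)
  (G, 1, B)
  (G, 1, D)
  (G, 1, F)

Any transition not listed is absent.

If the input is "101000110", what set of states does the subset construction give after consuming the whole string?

{S, A, C, D, E, F, G}

Start in {S}.
Read '1': S→{B}; now {B}.
Read '0': B→{D}; now {D}.
Read '1': D→{F, G}; now {F, G}.
Read '0': F→{C, E, G}, G→{S, D, G}; now {S, C, D, E, G}.
Read '0': S→{A}, C→{B}, D→{D}, E→{D}, G→{S, D, G}; now {S, A, B, D, G}.
Read '0': S→{A}, A→{E, F}, B→{D}, D→{D}, G→{S, D, G}; now {S, A, D, E, F, G}.
Read '1': S→{B}, A→{E}, D→{F, G}, E→{A}, F→{E}, G→{S, B, D, F}; now {S, A, B, D, E, F, G}.
Read '1': S→{B}, A→{E}, B→{S, B, G}, D→{F, G}, E→{A}, F→{E}, G→{S, B, D, F}; now {S, A, B, D, E, F, G}.
Read '0': S→{A}, A→{E, F}, B→{D}, D→{D}, E→{D}, F→{C, E, G}, G→{S, D, G}; now {S, A, C, D, E, F, G}.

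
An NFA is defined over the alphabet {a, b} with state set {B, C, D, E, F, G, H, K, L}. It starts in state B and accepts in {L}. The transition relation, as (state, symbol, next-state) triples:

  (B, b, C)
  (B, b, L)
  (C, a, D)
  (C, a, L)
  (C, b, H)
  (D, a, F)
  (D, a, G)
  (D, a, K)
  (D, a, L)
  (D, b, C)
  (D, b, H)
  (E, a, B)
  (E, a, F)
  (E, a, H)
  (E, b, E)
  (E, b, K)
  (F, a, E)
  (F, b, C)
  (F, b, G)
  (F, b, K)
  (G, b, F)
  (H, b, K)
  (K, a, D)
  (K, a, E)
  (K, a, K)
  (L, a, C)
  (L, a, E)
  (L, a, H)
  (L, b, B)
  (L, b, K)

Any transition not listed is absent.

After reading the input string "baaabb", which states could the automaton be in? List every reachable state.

Start in {B}.
Read 'b': B→{C, L}; now {C, L}.
Read 'a': C→{D, L}, L→{C, E, H}; now {C, D, E, H, L}.
Read 'a': C→{D, L}, D→{F, G, K, L}, E→{B, F, H}, H→∅, L→{C, E, H}; now {B, C, D, E, F, G, H, K, L}.
Read 'a': B→∅, C→{D, L}, D→{F, G, K, L}, E→{B, F, H}, F→{E}, G→∅, H→∅, K→{D, E, K}, L→{C, E, H}; now {B, C, D, E, F, G, H, K, L}.
Read 'b': B→{C, L}, C→{H}, D→{C, H}, E→{E, K}, F→{C, G, K}, G→{F}, H→{K}, K→∅, L→{B, K}; now {B, C, E, F, G, H, K, L}.
Read 'b': B→{C, L}, C→{H}, E→{E, K}, F→{C, G, K}, G→{F}, H→{K}, K→∅, L→{B, K}; now {B, C, E, F, G, H, K, L}.

{B, C, E, F, G, H, K, L}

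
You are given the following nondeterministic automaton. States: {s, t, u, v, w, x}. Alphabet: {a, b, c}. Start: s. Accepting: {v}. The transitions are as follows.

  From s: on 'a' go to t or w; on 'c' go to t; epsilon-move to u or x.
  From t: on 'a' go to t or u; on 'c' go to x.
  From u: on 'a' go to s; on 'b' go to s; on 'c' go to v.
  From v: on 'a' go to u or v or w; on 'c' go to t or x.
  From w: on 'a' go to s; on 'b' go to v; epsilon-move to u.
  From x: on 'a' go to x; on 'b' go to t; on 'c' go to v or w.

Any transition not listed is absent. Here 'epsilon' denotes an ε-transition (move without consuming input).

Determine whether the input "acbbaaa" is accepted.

Start: ε-closure({s}) = {s, u, x}.
Read 'a': s→{t, w}, u→{s}, x→{x}; union {s, t, w, x}; ε-closure = {s, t, u, w, x}.
Read 'c': s→{t}, t→{x}, u→{v}, w→∅, x→{v, w}; union {t, v, w, x}; ε-closure = {t, u, v, w, x}.
Read 'b': t→∅, u→{s}, v→∅, w→{v}, x→{t}; union {s, t, v}; ε-closure = {s, t, u, v, x}.
Read 'b': s→∅, t→∅, u→{s}, v→∅, x→{t}; union {s, t}; ε-closure = {s, t, u, x}.
Read 'a': s→{t, w}, t→{t, u}, u→{s}, x→{x}; now {s, t, u, w, x}.
Read 'a': s→{t, w}, t→{t, u}, u→{s}, w→{s}, x→{x}; now {s, t, u, w, x}.
Read 'a': s→{t, w}, t→{t, u}, u→{s}, w→{s}, x→{x}; now {s, t, u, w, x}.
The final set {s, t, u, w, x} contains no accepting state.

No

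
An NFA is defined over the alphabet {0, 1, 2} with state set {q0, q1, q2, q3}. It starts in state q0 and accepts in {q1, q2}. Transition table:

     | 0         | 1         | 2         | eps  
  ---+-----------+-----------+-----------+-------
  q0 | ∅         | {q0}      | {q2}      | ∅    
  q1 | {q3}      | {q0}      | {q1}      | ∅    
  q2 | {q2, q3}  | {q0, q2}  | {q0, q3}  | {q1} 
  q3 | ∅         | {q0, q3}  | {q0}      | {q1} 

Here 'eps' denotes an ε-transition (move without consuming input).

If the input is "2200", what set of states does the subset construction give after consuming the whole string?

{q1, q3}

Start in {q0}.
Read '2': q0→{q2}; union {q2}; ε-closure = {q1, q2}.
Read '2': q1→{q1}, q2→{q0, q3}; now {q0, q1, q3}.
Read '0': q0→∅, q1→{q3}, q3→∅; union {q3}; ε-closure = {q1, q3}.
Read '0': q1→{q3}, q3→∅; union {q3}; ε-closure = {q1, q3}.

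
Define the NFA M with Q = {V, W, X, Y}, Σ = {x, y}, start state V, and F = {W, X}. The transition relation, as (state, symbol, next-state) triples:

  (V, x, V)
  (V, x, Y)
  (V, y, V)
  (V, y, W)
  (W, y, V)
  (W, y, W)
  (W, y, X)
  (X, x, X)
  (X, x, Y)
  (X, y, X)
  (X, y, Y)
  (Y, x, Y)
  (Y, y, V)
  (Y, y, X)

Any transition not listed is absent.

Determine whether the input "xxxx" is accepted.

Start in {V}.
Read 'x': {V} → {V, Y}.
Read 'x': {V, Y} → {V, Y}.
Read 'x': {V, Y} → {V, Y}.
Read 'x': {V, Y} → {V, Y}.
The final set {V, Y} contains no accepting state.

No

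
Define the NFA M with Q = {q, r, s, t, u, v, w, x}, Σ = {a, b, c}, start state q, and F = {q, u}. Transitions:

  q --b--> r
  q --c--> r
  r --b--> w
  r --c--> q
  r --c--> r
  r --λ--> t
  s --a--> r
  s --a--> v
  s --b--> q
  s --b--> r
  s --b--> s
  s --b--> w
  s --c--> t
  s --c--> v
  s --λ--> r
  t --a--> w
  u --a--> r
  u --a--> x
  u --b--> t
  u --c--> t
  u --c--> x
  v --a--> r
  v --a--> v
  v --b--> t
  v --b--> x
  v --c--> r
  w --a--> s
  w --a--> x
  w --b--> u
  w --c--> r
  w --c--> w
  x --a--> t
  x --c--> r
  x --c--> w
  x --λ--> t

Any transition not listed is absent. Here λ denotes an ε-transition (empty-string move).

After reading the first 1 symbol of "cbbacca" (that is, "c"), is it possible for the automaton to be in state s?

Start in {q}.
Read 'c': q→{r}; union {r}; ε-closure = {r, t}.
State s is not in {r, t}.

No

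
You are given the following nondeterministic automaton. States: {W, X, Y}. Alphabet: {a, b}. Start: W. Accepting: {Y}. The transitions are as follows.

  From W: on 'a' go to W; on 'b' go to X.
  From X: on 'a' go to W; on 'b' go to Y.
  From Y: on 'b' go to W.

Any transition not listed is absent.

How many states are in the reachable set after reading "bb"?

Start in {W}.
Read 'b': W→{X}; now {X}.
Read 'b': X→{Y}; now {Y}.
That set has 1 state.

1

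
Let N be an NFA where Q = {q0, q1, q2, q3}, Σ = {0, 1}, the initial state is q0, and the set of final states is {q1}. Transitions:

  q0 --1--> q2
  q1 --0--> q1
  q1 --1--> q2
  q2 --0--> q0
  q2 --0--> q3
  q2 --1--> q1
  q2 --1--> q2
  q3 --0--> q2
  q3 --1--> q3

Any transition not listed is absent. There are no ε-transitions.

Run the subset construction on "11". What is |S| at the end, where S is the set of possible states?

Start in {q0}.
Read '1': {q0} → {q2}.
Read '1': {q2} → {q1, q2}.
That set has 2 states.

2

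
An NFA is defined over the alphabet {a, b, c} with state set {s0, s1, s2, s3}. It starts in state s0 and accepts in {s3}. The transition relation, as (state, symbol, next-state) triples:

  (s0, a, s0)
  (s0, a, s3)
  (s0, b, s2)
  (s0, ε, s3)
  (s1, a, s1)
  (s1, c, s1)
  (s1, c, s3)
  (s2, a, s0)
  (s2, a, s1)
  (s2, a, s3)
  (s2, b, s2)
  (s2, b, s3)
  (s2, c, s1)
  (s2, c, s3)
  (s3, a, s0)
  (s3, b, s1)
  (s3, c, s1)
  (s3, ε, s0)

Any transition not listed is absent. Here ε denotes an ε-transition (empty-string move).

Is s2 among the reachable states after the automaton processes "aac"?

Start: ε-closure({s0}) = {s0, s3}.
Read 'a': {s0, s3} → {s0, s3}.
Read 'a': {s0, s3} → {s0, s3}.
Read 'c': {s0, s3} → {s1}.
State s2 is not in {s1}.

No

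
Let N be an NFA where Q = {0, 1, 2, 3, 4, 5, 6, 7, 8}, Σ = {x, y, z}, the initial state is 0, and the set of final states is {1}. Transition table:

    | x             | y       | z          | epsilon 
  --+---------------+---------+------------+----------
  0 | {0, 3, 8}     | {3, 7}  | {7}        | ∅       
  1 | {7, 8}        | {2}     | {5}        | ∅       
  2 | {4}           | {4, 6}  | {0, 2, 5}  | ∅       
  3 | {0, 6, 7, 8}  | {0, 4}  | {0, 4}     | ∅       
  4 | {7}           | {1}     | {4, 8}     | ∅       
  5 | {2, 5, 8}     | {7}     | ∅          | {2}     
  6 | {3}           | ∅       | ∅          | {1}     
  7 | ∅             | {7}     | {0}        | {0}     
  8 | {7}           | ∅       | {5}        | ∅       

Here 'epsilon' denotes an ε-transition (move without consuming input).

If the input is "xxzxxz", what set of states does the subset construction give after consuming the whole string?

{0, 2, 4, 5, 7, 8}

Start in {0}.
Read 'x': {0} → {0, 3, 8}.
Read 'x': {0, 3, 8} → {0, 1, 3, 6, 7, 8}.
Read 'z': {0, 1, 3, 6, 7, 8} → {0, 2, 4, 5, 7}.
Read 'x': {0, 2, 4, 5, 7} → {0, 2, 3, 4, 5, 7, 8}.
Read 'x': {0, 2, 3, 4, 5, 7, 8} → {0, 1, 2, 3, 4, 5, 6, 7, 8}.
Read 'z': {0, 1, 2, 3, 4, 5, 6, 7, 8} → {0, 2, 4, 5, 7, 8}.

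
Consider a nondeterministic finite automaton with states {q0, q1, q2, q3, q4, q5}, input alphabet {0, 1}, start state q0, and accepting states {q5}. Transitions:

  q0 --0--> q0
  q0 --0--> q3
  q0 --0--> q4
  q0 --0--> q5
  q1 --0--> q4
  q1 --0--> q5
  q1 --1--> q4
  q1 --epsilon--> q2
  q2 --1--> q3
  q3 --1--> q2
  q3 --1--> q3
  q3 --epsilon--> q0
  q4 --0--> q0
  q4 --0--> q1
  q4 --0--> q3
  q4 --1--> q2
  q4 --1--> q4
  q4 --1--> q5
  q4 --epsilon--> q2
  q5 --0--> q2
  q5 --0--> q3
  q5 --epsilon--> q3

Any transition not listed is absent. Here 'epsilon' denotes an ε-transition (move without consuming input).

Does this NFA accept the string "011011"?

Start in {q0}.
Read '0': q0→{q0, q3, q4, q5}; union {q0, q3, q4, q5}; ε-closure = {q0, q2, q3, q4, q5}.
Read '1': q0→∅, q2→{q3}, q3→{q2, q3}, q4→{q2, q4, q5}, q5→∅; union {q2, q3, q4, q5}; ε-closure = {q0, q2, q3, q4, q5}.
Read '1': q0→∅, q2→{q3}, q3→{q2, q3}, q4→{q2, q4, q5}, q5→∅; union {q2, q3, q4, q5}; ε-closure = {q0, q2, q3, q4, q5}.
Read '0': q0→{q0, q3, q4, q5}, q2→∅, q3→∅, q4→{q0, q1, q3}, q5→{q2, q3}; now {q0, q1, q2, q3, q4, q5}.
Read '1': q0→∅, q1→{q4}, q2→{q3}, q3→{q2, q3}, q4→{q2, q4, q5}, q5→∅; union {q2, q3, q4, q5}; ε-closure = {q0, q2, q3, q4, q5}.
Read '1': q0→∅, q2→{q3}, q3→{q2, q3}, q4→{q2, q4, q5}, q5→∅; union {q2, q3, q4, q5}; ε-closure = {q0, q2, q3, q4, q5}.
The final set {q0, q2, q3, q4, q5} contains the accepting state q5.

Yes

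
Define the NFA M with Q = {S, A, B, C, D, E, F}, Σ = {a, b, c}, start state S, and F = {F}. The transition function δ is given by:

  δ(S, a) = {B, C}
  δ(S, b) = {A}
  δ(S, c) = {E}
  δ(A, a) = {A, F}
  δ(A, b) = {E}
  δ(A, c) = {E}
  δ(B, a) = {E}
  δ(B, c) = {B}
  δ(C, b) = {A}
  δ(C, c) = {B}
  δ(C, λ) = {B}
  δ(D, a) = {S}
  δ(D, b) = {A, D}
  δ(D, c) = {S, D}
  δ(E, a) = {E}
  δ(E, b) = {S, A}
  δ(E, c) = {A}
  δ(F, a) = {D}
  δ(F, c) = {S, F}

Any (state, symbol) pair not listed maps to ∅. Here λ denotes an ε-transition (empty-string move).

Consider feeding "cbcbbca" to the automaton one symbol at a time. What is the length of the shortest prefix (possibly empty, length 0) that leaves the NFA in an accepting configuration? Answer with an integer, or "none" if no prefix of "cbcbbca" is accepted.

7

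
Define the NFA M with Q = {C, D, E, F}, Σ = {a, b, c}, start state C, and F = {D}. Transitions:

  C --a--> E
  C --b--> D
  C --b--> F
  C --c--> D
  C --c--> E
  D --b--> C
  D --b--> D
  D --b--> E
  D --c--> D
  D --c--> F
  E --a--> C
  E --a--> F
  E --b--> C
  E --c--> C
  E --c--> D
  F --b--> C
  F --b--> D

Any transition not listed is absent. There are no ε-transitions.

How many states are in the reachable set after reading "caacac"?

Start in {C}.
Read 'c': C→{D, E}; now {D, E}.
Read 'a': D→∅, E→{C, F}; now {C, F}.
Read 'a': C→{E}, F→∅; now {E}.
Read 'c': E→{C, D}; now {C, D}.
Read 'a': C→{E}, D→∅; now {E}.
Read 'c': E→{C, D}; now {C, D}.
That set has 2 states.

2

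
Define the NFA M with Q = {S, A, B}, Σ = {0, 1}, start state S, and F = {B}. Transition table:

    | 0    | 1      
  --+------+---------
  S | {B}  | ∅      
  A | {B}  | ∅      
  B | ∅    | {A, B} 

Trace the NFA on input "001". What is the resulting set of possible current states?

Start in {S}.
Read '0': S→{B}; now {B}.
Read '0': B→∅; now ∅.
The set is empty and remains empty for the remaining 1 symbol.

∅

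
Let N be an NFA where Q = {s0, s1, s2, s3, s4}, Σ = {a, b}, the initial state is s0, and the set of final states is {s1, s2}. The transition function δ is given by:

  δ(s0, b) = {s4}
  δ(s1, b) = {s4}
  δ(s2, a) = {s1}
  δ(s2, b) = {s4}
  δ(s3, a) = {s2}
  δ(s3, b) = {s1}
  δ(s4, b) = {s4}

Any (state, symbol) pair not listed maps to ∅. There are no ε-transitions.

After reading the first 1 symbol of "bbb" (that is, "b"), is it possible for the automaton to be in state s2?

No

Start in {s0}.
Read 'b': s0→{s4}; now {s4}.
State s2 is not in {s4}.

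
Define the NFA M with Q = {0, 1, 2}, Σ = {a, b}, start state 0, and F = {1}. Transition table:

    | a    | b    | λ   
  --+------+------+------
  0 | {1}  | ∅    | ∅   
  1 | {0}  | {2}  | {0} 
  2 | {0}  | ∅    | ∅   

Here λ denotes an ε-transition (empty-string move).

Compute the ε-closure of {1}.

Begin with {1}.
ε-move 1 → 0; add 0.

{0, 1}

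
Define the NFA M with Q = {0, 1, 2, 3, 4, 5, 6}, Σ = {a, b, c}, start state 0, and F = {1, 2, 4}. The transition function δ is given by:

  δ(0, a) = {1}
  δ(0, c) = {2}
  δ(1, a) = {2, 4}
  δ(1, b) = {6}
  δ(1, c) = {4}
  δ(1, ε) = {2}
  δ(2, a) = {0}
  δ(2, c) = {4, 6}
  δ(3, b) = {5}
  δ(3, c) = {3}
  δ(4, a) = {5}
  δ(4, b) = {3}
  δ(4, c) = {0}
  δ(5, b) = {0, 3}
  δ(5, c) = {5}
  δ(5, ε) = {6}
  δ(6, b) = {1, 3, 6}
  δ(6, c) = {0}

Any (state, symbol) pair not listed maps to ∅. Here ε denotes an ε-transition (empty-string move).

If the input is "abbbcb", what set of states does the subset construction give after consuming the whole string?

{0, 1, 2, 3, 5, 6}

Start in {0}.
Read 'a': {0} → {1, 2}.
Read 'b': {1, 2} → {6}.
Read 'b': {6} → {1, 2, 3, 6}.
Read 'b': {1, 2, 3, 6} → {1, 2, 3, 5, 6}.
Read 'c': {1, 2, 3, 5, 6} → {0, 3, 4, 5, 6}.
Read 'b': {0, 3, 4, 5, 6} → {0, 1, 2, 3, 5, 6}.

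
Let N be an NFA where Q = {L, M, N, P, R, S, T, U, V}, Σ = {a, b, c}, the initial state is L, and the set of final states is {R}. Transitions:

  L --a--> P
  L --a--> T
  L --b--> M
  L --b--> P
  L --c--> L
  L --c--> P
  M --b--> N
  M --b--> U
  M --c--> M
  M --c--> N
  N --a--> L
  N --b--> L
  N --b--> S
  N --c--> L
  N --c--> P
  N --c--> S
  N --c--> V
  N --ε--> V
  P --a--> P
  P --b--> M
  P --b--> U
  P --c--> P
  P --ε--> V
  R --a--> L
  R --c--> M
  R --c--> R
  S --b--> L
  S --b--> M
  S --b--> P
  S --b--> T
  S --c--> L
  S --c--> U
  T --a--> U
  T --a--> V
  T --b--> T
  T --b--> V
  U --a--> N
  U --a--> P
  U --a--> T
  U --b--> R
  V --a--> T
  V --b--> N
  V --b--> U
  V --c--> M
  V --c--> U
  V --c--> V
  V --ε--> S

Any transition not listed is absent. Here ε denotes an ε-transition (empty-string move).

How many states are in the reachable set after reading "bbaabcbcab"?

8

Start in {L}.
Read 'b': L→{M, P}; union {M, P}; ε-closure = {M, P, S, V}.
Read 'b': M→{N, U}, P→{M, U}, S→{L, M, P, T}, V→{N, U}; union {L, M, N, P, T, U}; ε-closure = {L, M, N, P, S, T, U, V}.
Read 'a': L→{P, T}, M→∅, N→{L}, P→{P}, S→∅, T→{U, V}, U→{N, P, T}, V→{T}; union {L, N, P, T, U, V}; ε-closure = {L, N, P, S, T, U, V}.
Read 'a': L→{P, T}, N→{L}, P→{P}, S→∅, T→{U, V}, U→{N, P, T}, V→{T}; union {L, N, P, T, U, V}; ε-closure = {L, N, P, S, T, U, V}.
Read 'b': L→{M, P}, N→{L, S}, P→{M, U}, S→{L, M, P, T}, T→{T, V}, U→{R}, V→{N, U}; now {L, M, N, P, R, S, T, U, V}.
Read 'c': L→{L, P}, M→{M, N}, N→{L, P, S, V}, P→{P}, R→{M, R}, S→{L, U}, T→∅, U→∅, V→{M, U, V}; now {L, M, N, P, R, S, U, V}.
Read 'b': L→{M, P}, M→{N, U}, N→{L, S}, P→{M, U}, R→∅, S→{L, M, P, T}, U→{R}, V→{N, U}; union {L, M, N, P, R, S, T, U}; ε-closure = {L, M, N, P, R, S, T, U, V}.
Read 'c': L→{L, P}, M→{M, N}, N→{L, P, S, V}, P→{P}, R→{M, R}, S→{L, U}, T→∅, U→∅, V→{M, U, V}; now {L, M, N, P, R, S, U, V}.
Read 'a': L→{P, T}, M→∅, N→{L}, P→{P}, R→{L}, S→∅, U→{N, P, T}, V→{T}; union {L, N, P, T}; ε-closure = {L, N, P, S, T, V}.
Read 'b': L→{M, P}, N→{L, S}, P→{M, U}, S→{L, M, P, T}, T→{T, V}, V→{N, U}; now {L, M, N, P, S, T, U, V}.
That set has 8 states.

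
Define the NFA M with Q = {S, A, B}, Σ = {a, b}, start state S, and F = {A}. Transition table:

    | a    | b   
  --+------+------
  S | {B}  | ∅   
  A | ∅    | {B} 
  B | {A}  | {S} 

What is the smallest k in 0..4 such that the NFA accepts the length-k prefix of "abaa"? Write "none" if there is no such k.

Start in {S}.
Read 'a': {S} → {B}.
Read 'b': {B} → {S}.
Read 'a': {S} → {B}.
Read 'a': {B} → {A}.
None of the earlier sets intersect F, but {A} does.

4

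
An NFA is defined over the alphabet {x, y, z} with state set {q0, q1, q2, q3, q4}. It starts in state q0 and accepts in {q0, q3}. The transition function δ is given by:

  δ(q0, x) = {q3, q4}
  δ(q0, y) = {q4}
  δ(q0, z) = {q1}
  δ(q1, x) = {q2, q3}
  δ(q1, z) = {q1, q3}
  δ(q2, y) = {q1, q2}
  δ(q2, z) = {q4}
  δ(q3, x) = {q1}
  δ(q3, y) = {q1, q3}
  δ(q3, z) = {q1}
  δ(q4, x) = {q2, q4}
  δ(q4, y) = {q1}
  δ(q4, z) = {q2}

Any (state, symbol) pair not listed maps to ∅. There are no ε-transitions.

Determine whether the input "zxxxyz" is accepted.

Start in {q0}.
Read 'z': q0→{q1}; now {q1}.
Read 'x': q1→{q2, q3}; now {q2, q3}.
Read 'x': q2→∅, q3→{q1}; now {q1}.
Read 'x': q1→{q2, q3}; now {q2, q3}.
Read 'y': q2→{q1, q2}, q3→{q1, q3}; now {q1, q2, q3}.
Read 'z': q1→{q1, q3}, q2→{q4}, q3→{q1}; now {q1, q3, q4}.
The final set {q1, q3, q4} contains the accepting state q3.

Yes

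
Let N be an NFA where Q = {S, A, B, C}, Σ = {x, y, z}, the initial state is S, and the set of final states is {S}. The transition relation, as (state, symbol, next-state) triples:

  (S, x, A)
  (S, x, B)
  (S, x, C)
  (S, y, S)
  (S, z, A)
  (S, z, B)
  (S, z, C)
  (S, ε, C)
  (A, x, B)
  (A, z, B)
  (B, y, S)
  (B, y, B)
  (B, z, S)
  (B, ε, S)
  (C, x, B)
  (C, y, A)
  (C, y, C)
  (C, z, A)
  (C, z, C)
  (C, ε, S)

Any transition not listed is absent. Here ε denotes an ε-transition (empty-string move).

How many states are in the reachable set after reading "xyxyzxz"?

Start: ε-closure({S}) = {S, C}.
Read 'x': {S, C} → {S, A, B, C}.
Read 'y': {S, A, B, C} → {S, A, B, C}.
Read 'x': {S, A, B, C} → {S, A, B, C}.
Read 'y': {S, A, B, C} → {S, A, B, C}.
Read 'z': {S, A, B, C} → {S, A, B, C}.
Read 'x': {S, A, B, C} → {S, A, B, C}.
Read 'z': {S, A, B, C} → {S, A, B, C}.
That set has 4 states.

4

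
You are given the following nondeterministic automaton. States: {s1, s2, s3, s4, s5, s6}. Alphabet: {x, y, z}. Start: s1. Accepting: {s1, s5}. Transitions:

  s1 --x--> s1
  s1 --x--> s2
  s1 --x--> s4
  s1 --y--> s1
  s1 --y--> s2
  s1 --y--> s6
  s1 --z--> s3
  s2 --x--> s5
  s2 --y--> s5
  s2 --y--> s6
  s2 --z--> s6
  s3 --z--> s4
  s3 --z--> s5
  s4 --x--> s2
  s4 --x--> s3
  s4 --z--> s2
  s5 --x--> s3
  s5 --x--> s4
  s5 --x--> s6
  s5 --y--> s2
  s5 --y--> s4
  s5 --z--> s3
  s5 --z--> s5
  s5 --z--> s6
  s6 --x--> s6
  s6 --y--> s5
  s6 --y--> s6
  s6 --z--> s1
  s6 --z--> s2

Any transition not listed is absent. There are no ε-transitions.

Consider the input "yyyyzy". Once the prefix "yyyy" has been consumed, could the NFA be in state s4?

Start in {s1}.
Read 'y': s1→{s1, s2, s6}; now {s1, s2, s6}.
Read 'y': s1→{s1, s2, s6}, s2→{s5, s6}, s6→{s5, s6}; now {s1, s2, s5, s6}.
Read 'y': s1→{s1, s2, s6}, s2→{s5, s6}, s5→{s2, s4}, s6→{s5, s6}; now {s1, s2, s4, s5, s6}.
Read 'y': s1→{s1, s2, s6}, s2→{s5, s6}, s4→∅, s5→{s2, s4}, s6→{s5, s6}; now {s1, s2, s4, s5, s6}.
State s4 is in {s1, s2, s4, s5, s6}.

Yes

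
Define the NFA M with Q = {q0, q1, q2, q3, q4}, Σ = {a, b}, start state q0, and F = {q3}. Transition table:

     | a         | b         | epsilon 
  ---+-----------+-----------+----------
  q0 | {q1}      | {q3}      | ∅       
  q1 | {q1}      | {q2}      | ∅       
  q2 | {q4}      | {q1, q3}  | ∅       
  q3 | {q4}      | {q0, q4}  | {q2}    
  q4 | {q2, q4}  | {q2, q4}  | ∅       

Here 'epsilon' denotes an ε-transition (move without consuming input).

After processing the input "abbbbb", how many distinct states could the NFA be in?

5

Start in {q0}.
Read 'a': {q0} → {q1}.
Read 'b': {q1} → {q2}.
Read 'b': {q2} → {q1, q2, q3}.
Read 'b': {q1, q2, q3} → {q0, q1, q2, q3, q4}.
Read 'b': {q0, q1, q2, q3, q4} → {q0, q1, q2, q3, q4}.
Read 'b': {q0, q1, q2, q3, q4} → {q0, q1, q2, q3, q4}.
That set has 5 states.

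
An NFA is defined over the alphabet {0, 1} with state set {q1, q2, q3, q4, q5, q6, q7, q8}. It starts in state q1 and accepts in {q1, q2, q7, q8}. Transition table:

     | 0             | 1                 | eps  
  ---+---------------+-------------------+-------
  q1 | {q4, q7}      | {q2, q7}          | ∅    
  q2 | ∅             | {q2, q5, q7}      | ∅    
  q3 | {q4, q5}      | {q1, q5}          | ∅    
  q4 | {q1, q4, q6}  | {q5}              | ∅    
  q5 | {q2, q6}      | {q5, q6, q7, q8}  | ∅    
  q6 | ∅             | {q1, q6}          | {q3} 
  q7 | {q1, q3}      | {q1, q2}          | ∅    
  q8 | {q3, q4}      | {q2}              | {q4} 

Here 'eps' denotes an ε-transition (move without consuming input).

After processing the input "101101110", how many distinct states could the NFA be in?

Start in {q1}.
Read '1': q1→{q2, q7}; now {q2, q7}.
Read '0': q2→∅, q7→{q1, q3}; now {q1, q3}.
Read '1': q1→{q2, q7}, q3→{q1, q5}; now {q1, q2, q5, q7}.
Read '1': q1→{q2, q7}, q2→{q2, q5, q7}, q5→{q5, q6, q7, q8}, q7→{q1, q2}; union {q1, q2, q5, q6, q7, q8}; ε-closure = {q1, q2, q3, q4, q5, q6, q7, q8}.
Read '0': q1→{q4, q7}, q2→∅, q3→{q4, q5}, q4→{q1, q4, q6}, q5→{q2, q6}, q6→∅, q7→{q1, q3}, q8→{q3, q4}; now {q1, q2, q3, q4, q5, q6, q7}.
Read '1': q1→{q2, q7}, q2→{q2, q5, q7}, q3→{q1, q5}, q4→{q5}, q5→{q5, q6, q7, q8}, q6→{q1, q6}, q7→{q1, q2}; union {q1, q2, q5, q6, q7, q8}; ε-closure = {q1, q2, q3, q4, q5, q6, q7, q8}.
Read '1': q1→{q2, q7}, q2→{q2, q5, q7}, q3→{q1, q5}, q4→{q5}, q5→{q5, q6, q7, q8}, q6→{q1, q6}, q7→{q1, q2}, q8→{q2}; union {q1, q2, q5, q6, q7, q8}; ε-closure = {q1, q2, q3, q4, q5, q6, q7, q8}.
Read '1': q1→{q2, q7}, q2→{q2, q5, q7}, q3→{q1, q5}, q4→{q5}, q5→{q5, q6, q7, q8}, q6→{q1, q6}, q7→{q1, q2}, q8→{q2}; union {q1, q2, q5, q6, q7, q8}; ε-closure = {q1, q2, q3, q4, q5, q6, q7, q8}.
Read '0': q1→{q4, q7}, q2→∅, q3→{q4, q5}, q4→{q1, q4, q6}, q5→{q2, q6}, q6→∅, q7→{q1, q3}, q8→{q3, q4}; now {q1, q2, q3, q4, q5, q6, q7}.
That set has 7 states.

7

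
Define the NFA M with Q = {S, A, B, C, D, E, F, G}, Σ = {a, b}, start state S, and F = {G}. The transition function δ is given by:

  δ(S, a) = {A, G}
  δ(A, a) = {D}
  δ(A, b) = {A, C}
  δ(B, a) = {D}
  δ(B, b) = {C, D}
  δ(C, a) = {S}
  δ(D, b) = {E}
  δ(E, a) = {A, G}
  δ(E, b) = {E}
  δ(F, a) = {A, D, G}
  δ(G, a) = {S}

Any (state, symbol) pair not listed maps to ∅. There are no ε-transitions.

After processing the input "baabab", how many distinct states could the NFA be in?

Start in {S}.
Read 'b': {S} → ∅.
The set is empty and remains empty for the remaining 5 symbols.
That set has 0 states.

0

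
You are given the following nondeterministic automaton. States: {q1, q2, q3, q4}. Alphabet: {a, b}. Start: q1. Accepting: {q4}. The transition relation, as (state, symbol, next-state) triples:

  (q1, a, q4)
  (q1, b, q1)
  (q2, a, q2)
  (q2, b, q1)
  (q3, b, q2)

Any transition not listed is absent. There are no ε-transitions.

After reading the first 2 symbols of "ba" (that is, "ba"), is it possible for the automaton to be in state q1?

No

Start in {q1}.
Read 'b': q1→{q1}; now {q1}.
Read 'a': q1→{q4}; now {q4}.
State q1 is not in {q4}.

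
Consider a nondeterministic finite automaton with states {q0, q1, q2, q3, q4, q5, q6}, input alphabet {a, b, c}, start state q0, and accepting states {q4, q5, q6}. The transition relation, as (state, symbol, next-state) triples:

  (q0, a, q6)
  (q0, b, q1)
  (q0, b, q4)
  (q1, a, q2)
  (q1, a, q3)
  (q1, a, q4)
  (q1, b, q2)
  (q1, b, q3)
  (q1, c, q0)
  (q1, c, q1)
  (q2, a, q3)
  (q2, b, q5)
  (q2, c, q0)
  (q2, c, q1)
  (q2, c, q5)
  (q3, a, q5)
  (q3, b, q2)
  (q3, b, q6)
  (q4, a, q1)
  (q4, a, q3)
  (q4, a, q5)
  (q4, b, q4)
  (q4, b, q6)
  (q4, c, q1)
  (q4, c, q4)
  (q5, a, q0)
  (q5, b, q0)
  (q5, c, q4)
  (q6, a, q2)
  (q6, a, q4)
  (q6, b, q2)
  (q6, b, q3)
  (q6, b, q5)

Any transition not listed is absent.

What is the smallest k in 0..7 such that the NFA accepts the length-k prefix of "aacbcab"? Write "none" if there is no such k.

1

Start in {q0}.
Read 'a': {q0} → {q6}.
None of the earlier sets intersect F, but {q6} does.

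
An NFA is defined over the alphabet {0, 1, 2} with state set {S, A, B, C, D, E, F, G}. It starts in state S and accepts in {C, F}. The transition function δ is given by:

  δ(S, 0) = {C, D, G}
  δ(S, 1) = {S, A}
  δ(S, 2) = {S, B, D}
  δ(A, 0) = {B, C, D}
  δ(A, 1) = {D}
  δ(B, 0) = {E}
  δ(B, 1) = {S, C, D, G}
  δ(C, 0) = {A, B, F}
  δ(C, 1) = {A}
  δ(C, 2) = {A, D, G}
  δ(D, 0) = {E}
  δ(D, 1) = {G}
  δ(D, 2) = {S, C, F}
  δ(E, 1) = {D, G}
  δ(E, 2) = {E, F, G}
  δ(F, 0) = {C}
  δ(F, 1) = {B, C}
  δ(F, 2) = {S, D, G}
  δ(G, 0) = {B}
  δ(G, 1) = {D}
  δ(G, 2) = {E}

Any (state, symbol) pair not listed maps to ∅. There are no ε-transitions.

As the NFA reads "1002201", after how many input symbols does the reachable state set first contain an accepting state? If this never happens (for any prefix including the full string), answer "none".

Start in {S}.
Read '1': S→{S, A}; now {S, A}.
Read '0': S→{C, D, G}, A→{B, C, D}; now {B, C, D, G}.
None of the earlier sets intersect F, but {B, C, D, G} does.

2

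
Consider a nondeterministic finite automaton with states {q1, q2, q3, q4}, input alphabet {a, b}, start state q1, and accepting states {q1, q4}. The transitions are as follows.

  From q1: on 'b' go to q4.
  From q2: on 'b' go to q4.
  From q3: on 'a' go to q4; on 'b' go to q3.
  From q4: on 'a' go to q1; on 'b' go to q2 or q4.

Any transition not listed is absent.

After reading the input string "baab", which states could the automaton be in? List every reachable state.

∅

Start in {q1}.
Read 'b': q1→{q4}; now {q4}.
Read 'a': q4→{q1}; now {q1}.
Read 'a': q1→∅; now ∅.
The set is empty and remains empty for the remaining 1 symbol.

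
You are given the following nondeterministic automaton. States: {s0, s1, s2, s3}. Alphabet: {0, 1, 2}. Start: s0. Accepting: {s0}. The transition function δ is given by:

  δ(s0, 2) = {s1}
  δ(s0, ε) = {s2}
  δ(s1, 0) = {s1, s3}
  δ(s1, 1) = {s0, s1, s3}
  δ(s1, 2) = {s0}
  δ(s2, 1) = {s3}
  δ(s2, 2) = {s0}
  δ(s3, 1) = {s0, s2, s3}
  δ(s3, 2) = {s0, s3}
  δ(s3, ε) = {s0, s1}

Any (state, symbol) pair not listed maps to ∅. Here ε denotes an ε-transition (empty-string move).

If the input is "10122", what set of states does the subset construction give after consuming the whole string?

{s0, s1, s2, s3}

Start: ε-closure({s0}) = {s0, s2}.
Read '1': {s0, s2} → {s0, s1, s2, s3}.
Read '0': {s0, s1, s2, s3} → {s0, s1, s2, s3}.
Read '1': {s0, s1, s2, s3} → {s0, s1, s2, s3}.
Read '2': {s0, s1, s2, s3} → {s0, s1, s2, s3}.
Read '2': {s0, s1, s2, s3} → {s0, s1, s2, s3}.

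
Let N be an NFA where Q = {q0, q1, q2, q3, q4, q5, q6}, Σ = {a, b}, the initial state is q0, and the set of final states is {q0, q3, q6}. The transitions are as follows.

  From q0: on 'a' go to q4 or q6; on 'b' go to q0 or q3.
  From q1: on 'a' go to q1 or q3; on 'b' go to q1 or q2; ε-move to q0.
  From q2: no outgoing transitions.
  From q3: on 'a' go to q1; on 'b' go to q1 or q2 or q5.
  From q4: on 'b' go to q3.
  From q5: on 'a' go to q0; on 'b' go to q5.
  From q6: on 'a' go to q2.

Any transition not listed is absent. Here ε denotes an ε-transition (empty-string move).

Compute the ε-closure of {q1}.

{q0, q1}

Begin with {q1}.
ε-move q1 → q0; add q0.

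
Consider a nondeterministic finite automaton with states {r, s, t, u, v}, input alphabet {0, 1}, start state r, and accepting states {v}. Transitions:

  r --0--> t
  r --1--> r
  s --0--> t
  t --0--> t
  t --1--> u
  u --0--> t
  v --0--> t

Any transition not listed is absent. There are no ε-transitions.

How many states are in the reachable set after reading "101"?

Start in {r}.
Read '1': {r} → {r}.
Read '0': {r} → {t}.
Read '1': {t} → {u}.
That set has 1 state.

1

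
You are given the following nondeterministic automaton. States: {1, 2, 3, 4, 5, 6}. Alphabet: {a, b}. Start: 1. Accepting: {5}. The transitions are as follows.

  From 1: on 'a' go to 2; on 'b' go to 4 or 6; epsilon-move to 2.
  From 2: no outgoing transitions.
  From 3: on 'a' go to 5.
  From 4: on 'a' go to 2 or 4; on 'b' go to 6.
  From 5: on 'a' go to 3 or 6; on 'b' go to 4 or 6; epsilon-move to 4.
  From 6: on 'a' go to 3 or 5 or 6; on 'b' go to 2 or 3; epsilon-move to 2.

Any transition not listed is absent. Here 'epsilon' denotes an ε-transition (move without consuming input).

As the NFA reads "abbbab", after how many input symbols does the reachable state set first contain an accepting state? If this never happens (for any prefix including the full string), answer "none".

Start: ε-closure({1}) = {1, 2}.
Read 'a': 1→{2}, 2→∅; now {2}.
Read 'b': 2→∅; now ∅.
The set is empty and remains empty for the remaining 4 symbols.
No reachable set along the way intersects F.

none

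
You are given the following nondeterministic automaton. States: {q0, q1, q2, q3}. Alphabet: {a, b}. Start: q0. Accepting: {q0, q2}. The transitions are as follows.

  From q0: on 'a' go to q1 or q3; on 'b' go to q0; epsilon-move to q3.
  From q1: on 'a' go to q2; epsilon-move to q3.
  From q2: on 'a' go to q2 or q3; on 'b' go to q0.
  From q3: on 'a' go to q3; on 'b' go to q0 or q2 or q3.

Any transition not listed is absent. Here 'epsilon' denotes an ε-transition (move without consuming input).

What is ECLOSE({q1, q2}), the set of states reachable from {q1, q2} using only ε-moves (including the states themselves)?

{q1, q2, q3}

Begin with {q1, q2}.
ε-move q1 → q3; add q3.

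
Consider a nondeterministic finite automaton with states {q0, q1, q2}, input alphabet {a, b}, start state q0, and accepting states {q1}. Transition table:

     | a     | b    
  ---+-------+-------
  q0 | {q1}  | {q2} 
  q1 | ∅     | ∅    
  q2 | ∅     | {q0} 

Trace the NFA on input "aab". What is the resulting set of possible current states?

∅

Start in {q0}.
Read 'a': q0→{q1}; now {q1}.
Read 'a': q1→∅; now ∅.
The set is empty and remains empty for the remaining 1 symbol.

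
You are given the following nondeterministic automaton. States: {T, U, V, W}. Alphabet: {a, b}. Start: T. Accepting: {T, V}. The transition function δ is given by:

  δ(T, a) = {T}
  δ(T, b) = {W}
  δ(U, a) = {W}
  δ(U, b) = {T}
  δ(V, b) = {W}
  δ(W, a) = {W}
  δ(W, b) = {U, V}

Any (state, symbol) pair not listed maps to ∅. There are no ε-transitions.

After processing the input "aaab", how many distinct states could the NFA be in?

Start in {T}.
Read 'a': {T} → {T}.
Read 'a': {T} → {T}.
Read 'a': {T} → {T}.
Read 'b': {T} → {W}.
That set has 1 state.

1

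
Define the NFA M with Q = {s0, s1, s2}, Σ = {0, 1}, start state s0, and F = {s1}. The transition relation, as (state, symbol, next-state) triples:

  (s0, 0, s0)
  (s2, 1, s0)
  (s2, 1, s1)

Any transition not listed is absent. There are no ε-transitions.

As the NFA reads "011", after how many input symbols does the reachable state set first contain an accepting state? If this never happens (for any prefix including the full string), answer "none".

Start in {s0}.
Read '0': s0→{s0}; now {s0}.
Read '1': s0→∅; now ∅.
The set is empty and remains empty for the remaining 1 symbol.
No reachable set along the way intersects F.

none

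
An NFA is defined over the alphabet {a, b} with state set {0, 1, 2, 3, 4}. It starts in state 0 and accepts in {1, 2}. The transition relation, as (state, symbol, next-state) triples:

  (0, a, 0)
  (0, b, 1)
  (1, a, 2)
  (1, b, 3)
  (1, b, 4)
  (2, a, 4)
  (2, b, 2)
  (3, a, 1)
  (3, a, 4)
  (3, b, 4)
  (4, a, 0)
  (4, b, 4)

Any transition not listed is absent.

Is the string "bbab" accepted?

Yes

Start in {0}.
Read 'b': 0→{1}; now {1}.
Read 'b': 1→{3, 4}; now {3, 4}.
Read 'a': 3→{1, 4}, 4→{0}; now {0, 1, 4}.
Read 'b': 0→{1}, 1→{3, 4}, 4→{4}; now {1, 3, 4}.
The final set {1, 3, 4} contains the accepting state 1.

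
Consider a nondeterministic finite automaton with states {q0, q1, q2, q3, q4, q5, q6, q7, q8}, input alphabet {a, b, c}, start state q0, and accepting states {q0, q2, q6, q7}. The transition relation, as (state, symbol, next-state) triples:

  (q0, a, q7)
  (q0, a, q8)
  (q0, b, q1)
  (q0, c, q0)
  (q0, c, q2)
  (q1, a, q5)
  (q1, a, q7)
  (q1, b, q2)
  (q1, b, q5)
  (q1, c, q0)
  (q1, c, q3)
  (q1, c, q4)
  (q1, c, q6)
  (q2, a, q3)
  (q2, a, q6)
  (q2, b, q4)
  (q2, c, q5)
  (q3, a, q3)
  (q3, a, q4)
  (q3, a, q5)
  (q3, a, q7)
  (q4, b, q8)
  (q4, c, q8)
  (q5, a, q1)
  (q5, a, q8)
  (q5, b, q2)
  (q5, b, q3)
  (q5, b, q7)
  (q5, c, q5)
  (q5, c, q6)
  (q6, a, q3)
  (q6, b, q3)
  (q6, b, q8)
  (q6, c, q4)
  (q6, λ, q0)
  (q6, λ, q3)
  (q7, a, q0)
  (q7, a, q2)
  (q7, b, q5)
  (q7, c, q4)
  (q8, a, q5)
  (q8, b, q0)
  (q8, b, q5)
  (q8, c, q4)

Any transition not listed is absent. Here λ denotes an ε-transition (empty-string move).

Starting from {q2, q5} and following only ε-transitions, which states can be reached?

{q2, q5}

Begin with {q2, q5}.
No ε-moves leave this set, so the closure equals the set itself.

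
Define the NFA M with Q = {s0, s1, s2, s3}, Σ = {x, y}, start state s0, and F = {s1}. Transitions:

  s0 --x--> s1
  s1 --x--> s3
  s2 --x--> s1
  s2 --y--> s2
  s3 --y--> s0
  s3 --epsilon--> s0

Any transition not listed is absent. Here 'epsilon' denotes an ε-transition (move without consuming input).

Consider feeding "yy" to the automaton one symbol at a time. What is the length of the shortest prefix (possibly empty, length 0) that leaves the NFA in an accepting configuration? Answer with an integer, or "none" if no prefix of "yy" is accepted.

Start in {s0}.
Read 'y': {s0} → ∅.
The set is empty and remains empty for the remaining 1 symbol.
No reachable set along the way intersects F.

none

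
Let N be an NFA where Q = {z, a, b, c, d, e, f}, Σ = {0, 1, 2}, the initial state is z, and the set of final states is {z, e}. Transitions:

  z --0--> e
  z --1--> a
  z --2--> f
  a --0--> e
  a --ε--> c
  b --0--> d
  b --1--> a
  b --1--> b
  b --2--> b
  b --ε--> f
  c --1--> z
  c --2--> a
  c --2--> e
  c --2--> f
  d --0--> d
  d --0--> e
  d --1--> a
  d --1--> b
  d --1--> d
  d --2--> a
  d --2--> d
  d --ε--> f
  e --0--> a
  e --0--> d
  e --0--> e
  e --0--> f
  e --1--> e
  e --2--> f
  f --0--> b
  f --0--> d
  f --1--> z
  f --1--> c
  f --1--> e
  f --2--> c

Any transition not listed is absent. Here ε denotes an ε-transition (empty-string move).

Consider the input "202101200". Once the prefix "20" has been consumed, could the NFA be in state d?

Start in {z}.
Read '2': {z} → {f}.
Read '0': {f} → {b, d, f}.
State d is in {b, d, f}.

Yes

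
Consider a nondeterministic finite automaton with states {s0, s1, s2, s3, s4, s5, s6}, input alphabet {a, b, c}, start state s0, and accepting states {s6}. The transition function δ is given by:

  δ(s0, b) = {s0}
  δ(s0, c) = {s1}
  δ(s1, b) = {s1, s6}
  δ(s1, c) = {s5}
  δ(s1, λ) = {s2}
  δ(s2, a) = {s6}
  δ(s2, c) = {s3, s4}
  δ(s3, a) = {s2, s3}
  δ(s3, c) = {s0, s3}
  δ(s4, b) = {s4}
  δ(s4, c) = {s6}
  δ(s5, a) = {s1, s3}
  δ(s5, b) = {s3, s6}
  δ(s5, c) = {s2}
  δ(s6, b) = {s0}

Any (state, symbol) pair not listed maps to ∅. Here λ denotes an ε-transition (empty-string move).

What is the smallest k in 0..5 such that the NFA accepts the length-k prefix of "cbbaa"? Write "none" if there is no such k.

2

Start in {s0}.
Read 'c': {s0} → {s1, s2}.
Read 'b': {s1, s2} → {s1, s2, s6}.
None of the earlier sets intersect F, but {s1, s2, s6} does.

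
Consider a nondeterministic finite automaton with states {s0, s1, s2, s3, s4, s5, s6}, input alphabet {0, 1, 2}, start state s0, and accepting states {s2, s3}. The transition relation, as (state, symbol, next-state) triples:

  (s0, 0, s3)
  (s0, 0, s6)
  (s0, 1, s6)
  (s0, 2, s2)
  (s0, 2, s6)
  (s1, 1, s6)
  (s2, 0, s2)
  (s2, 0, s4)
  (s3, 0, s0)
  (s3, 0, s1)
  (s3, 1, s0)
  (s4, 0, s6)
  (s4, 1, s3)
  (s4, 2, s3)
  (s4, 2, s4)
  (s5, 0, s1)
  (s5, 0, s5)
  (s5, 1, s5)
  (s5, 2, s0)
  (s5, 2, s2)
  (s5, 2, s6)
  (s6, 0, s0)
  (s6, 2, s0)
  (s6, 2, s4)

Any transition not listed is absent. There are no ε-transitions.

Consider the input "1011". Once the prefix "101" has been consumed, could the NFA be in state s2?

No

Start in {s0}.
Read '1': s0→{s6}; now {s6}.
Read '0': s6→{s0}; now {s0}.
Read '1': s0→{s6}; now {s6}.
State s2 is not in {s6}.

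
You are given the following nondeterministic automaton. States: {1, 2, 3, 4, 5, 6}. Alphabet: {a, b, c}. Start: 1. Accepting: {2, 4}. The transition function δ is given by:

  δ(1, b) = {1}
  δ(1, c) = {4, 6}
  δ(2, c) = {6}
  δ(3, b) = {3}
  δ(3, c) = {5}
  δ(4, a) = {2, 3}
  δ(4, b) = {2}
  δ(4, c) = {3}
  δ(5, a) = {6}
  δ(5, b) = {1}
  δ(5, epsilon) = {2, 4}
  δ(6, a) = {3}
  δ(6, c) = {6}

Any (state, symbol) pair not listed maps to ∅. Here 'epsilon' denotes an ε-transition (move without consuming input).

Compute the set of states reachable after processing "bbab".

∅

Start in {1}.
Read 'b': 1→{1}; now {1}.
Read 'b': 1→{1}; now {1}.
Read 'a': 1→∅; now ∅.
The set is empty and remains empty for the remaining 1 symbol.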